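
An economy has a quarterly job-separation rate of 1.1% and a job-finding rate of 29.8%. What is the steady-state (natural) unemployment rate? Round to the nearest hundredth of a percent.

Steady-state unemployment rate ≈ 3.56%.

At steady state the flows balance: s·E = f·U, so U/(E+U) = s/(s+f).
u* = 1.1 / (1.1 + 29.8) = 1.1 / 30.90 = 3.56%.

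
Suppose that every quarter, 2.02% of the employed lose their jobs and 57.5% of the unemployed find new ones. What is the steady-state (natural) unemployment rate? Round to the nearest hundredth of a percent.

At steady state the flows balance: s·E = f·U, so U/(E+U) = s/(s+f).
u* = 2.02 / (2.02 + 57.5) = 2.02 / 59.52 = 3.39%.

Steady-state unemployment rate ≈ 3.39%.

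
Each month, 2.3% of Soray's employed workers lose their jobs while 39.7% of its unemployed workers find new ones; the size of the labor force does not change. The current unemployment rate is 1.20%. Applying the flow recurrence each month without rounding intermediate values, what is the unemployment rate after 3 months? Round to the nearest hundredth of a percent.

Unemployment rate after three months ≈ 4.64%.

With a fixed labor force, u_{t+1} = u_t + s·(1−u_t) − f·u_t = u_t·(1−s−f) + s.
Here 1−s−f = 0.580 and s = 0.023.
u_1 = 0.012000 × 0.580 + 0.023 = 0.029960.
u_2 = 0.029960 × 0.580 + 0.023 = 0.040377.
u_3 = 0.040377 × 0.580 + 0.023 = 0.046419.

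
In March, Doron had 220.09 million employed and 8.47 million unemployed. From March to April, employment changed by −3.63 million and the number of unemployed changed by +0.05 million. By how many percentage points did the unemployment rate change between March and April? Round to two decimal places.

The unemployment rate changed by +0.08 percentage points.

March: labor force = 220.09 + 8.47 = 228.56; u = 8.47/228.56 = 3.71%.
April: labor force = 216.46 + 8.52 = 224.98; u = 8.52/224.98 = 3.79%.
Change = 3.79% − 3.71% = +0.08 pp.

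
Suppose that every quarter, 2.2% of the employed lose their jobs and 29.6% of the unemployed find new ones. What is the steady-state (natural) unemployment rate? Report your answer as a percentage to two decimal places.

At steady state the flows balance: s·E = f·U, so U/(E+U) = s/(s+f).
u* = 2.2 / (2.2 + 29.6) = 2.2 / 31.80 = 6.92%.

Steady-state unemployment rate ≈ 6.92%.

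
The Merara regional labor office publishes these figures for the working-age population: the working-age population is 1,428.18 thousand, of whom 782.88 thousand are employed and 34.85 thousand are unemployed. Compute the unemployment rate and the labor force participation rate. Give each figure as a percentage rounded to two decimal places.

Unemployment rate ≈ 4.26%; labor force participation rate ≈ 57.26%.

Labor force = employed + unemployed = 782.88 + 34.85 = 817.73 thousand.
Unemployment rate = 34.85 / 817.73 = 4.26%.
Labor force participation rate = 817.73 / 1,428.18 = 57.26%.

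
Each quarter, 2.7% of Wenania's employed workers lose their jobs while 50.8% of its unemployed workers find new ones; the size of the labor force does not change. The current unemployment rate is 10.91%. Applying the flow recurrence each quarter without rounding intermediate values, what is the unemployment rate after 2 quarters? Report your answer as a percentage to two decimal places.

Unemployment rate after two quarters ≈ 6.31%.

With a fixed labor force, u_{t+1} = u_t + s·(1−u_t) − f·u_t = u_t·(1−s−f) + s.
Here 1−s−f = 0.465 and s = 0.027.
u_1 = 0.109100 × 0.465 + 0.027 = 0.077732.
u_2 = 0.077732 × 0.465 + 0.027 = 0.063145.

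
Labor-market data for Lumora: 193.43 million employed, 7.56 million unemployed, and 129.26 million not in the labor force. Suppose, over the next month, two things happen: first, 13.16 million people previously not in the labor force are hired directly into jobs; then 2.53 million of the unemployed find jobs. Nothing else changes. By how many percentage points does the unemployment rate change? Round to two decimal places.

Initially, labor force = 193.43 + 7.56 = 200.99 million, so u = 7.56/200.99 = 3.76%.
After the first change, employed and labor force both rise by 13.16; unemployed unchanged → E = 206.59, U = 7.56, labor force = 214.15 million.
After the second change, unemployed falls and employed rises by 2.53; labor force unchanged → E = 209.12, U = 5.03, labor force = 214.15 million.
New unemployment rate = 5.03 / 214.15 = 2.35%.
Change = 2.35% − 3.76% = −1.41 percentage points.

The unemployment rate changes by −1.41 percentage points.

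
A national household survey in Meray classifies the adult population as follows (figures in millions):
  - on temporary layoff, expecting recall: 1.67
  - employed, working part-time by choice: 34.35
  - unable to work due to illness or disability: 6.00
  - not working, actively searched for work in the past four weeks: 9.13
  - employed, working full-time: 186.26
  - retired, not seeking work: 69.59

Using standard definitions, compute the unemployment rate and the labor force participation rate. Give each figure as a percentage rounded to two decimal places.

Employed = 34.35 + 186.26 = 220.61 million.
Unemployed = 1.67 + 9.13 = 10.80 million (jobless and actively searching, or on temporary layoff).
Labor force = 220.61 + 10.80 = 231.41 million.
Not in labor force = 6.00 + 69.59 = 75.59 million (those not working and not actively searching are outside the labor force).
Civilian working-age population = 231.41 + 75.59 = 307.00 million.
Unemployment rate = 10.80 / 231.41 = 4.67%.
Labor force participation rate = 231.41 / 307.00 = 75.38%.

Unemployment rate ≈ 4.67%; labor force participation rate ≈ 75.38%.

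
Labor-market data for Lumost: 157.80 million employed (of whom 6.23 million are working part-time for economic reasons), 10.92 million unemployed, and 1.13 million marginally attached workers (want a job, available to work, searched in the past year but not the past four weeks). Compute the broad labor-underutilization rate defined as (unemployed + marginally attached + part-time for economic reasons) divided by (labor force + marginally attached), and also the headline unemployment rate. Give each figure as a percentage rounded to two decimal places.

Broad underutilization rate ≈ 10.76%; headline unemployment rate ≈ 6.47%.

Labor force = 157.80 + 10.92 = 168.72 million.
Numerator = 10.92 + 1.13 + 6.23 = 18.28 million.
Denominator = 168.72 + 1.13 = 169.85 million.
Broad rate = 18.28 / 169.85 = 10.76%.
Headline unemployment rate = 10.92 / 168.72 = 6.47%.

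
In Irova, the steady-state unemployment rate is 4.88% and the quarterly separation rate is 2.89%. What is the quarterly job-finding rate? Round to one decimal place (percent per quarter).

From u* = s/(s+f): f = s·(1−u)/u.
f = 2.89 × (1 − 0.0488) / 0.0488 = 2.7490 / 0.0488 ≈ 56.3% per quarter.

Job-finding rate ≈ 56.3% per quarter.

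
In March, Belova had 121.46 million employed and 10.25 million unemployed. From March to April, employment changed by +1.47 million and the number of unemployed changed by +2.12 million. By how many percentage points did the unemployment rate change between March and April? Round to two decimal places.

The unemployment rate changed by +1.36 percentage points.

March: labor force = 121.46 + 10.25 = 131.71; u = 10.25/131.71 = 7.78%.
April: labor force = 122.93 + 12.37 = 135.30; u = 12.37/135.30 = 9.14%.
Change = 9.14% − 7.78% = +1.36 pp.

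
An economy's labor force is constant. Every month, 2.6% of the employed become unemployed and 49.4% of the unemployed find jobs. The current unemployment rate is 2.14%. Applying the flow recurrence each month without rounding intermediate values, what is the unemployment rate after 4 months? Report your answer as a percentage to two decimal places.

With a fixed labor force, u_{t+1} = u_t + s·(1−u_t) − f·u_t = u_t·(1−s−f) + s.
Here 1−s−f = 0.480 and s = 0.026.
u_1 = 0.021400 × 0.480 + 0.026 = 0.036272.
u_2 = 0.036272 × 0.480 + 0.026 = 0.043411.
u_3 = 0.043411 × 0.480 + 0.026 = 0.046837.
u_4 = 0.046837 × 0.480 + 0.026 = 0.048482.

Unemployment rate after four months ≈ 4.85%.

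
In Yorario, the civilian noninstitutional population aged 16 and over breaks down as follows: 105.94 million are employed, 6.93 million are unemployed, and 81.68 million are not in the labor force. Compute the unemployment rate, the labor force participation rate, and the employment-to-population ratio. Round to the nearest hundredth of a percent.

Unemployment rate ≈ 6.14%; labor force participation rate ≈ 58.02%; employment-population ratio ≈ 54.45%.

Labor force = employed + unemployed = 105.94 + 6.93 = 112.87 million.
Working-age population = 112.87 + 81.68 = 194.55 million.
Unemployment rate = 6.93 / 112.87 = 6.14%.
Labor force participation rate = 112.87 / 194.55 = 58.02%.
Employment-population ratio = 105.94 / 194.55 = 54.45%.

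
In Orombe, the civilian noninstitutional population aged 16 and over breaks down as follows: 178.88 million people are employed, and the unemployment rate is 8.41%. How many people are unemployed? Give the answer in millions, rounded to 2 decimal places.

About 16.43 million are unemployed.

Let U be the number unemployed. The labor force is E + U, and U/(E+U) = 0.0841.
So U = 0.0841 × 178.88 / (1 − 0.0841) = 15.0438 / 0.9159 ≈ 16.43 million.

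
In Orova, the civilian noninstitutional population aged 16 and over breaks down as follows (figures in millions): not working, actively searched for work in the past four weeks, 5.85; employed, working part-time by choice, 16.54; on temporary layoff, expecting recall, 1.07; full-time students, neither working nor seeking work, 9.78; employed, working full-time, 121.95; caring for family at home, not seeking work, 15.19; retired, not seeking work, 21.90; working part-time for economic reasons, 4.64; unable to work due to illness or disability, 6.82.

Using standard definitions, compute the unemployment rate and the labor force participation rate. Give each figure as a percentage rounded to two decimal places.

Employed = 16.54 + 121.95 + 4.64 = 143.13 million (anyone who worked, including part-time for economic reasons, counts as employed).
Unemployed = 5.85 + 1.07 = 6.92 million (jobless and actively searching, or on temporary layoff).
Labor force = 143.13 + 6.92 = 150.05 million.
Not in labor force = 9.78 + 15.19 + 21.90 + 6.82 = 53.69 million (those not working and not actively searching are outside the labor force).
Civilian working-age population = 150.05 + 53.69 = 203.74 million.
Unemployment rate = 6.92 / 150.05 = 4.61%.
Labor force participation rate = 150.05 / 203.74 = 73.65%.

Unemployment rate ≈ 4.61%; labor force participation rate ≈ 73.65%.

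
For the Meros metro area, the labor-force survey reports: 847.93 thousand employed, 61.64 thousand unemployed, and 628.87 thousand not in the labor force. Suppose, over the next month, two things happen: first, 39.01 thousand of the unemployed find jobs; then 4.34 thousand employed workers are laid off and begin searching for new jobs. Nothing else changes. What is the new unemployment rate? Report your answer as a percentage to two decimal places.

New unemployment rate ≈ 2.97%.

Initially, labor force = 847.93 + 61.64 = 909.57 thousand, so u = 61.64/909.57 = 6.78%.
After the first change, unemployed falls and employed rises by 39.01; labor force unchanged → E = 886.94, U = 22.63, labor force = 909.57 thousand.
After the second change, employed falls and unemployed rises by 4.34; labor force unchanged → E = 882.60, U = 26.97, labor force = 909.57 thousand.
New unemployment rate = 26.97 / 909.57 = 2.97%.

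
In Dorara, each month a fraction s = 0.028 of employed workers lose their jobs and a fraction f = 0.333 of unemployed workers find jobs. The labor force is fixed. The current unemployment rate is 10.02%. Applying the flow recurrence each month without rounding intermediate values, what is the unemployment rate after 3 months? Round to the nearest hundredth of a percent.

With a fixed labor force, u_{t+1} = u_t + s·(1−u_t) − f·u_t = u_t·(1−s−f) + s.
Here 1−s−f = 0.639 and s = 0.028.
u_1 = 0.100200 × 0.639 + 0.028 = 0.092028.
u_2 = 0.092028 × 0.639 + 0.028 = 0.086806.
u_3 = 0.086806 × 0.639 + 0.028 = 0.083469.

Unemployment rate after three months ≈ 8.35%.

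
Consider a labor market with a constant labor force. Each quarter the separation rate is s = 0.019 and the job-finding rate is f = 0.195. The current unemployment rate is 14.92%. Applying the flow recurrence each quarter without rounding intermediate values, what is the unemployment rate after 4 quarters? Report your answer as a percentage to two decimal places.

With a fixed labor force, u_{t+1} = u_t + s·(1−u_t) − f·u_t = u_t·(1−s−f) + s.
Here 1−s−f = 0.786 and s = 0.019.
u_1 = 0.149200 × 0.786 + 0.019 = 0.136271.
u_2 = 0.136271 × 0.786 + 0.019 = 0.126109.
u_3 = 0.126109 × 0.786 + 0.019 = 0.118122.
u_4 = 0.118122 × 0.786 + 0.019 = 0.111844.

Unemployment rate after four quarters ≈ 11.18%.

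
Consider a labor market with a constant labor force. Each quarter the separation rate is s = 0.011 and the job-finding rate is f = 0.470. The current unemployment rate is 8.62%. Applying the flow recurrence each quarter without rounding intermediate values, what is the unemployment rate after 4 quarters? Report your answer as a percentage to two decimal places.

With a fixed labor force, u_{t+1} = u_t + s·(1−u_t) − f·u_t = u_t·(1−s−f) + s.
Here 1−s−f = 0.519 and s = 0.011.
u_1 = 0.086200 × 0.519 + 0.011 = 0.055738.
u_2 = 0.055738 × 0.519 + 0.011 = 0.039928.
u_3 = 0.039928 × 0.519 + 0.011 = 0.031723.
u_4 = 0.031723 × 0.519 + 0.011 = 0.027464.

Unemployment rate after four quarters ≈ 2.75%.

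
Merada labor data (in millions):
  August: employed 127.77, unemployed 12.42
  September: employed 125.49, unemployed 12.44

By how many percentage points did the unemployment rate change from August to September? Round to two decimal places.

The unemployment rate changed by +0.16 percentage points.

August: labor force = 127.77 + 12.42 = 140.19; u = 12.42/140.19 = 8.86%.
September: labor force = 125.49 + 12.44 = 137.93; u = 12.44/137.93 = 9.02%.
Change = 9.02% − 8.86% = +0.16 pp.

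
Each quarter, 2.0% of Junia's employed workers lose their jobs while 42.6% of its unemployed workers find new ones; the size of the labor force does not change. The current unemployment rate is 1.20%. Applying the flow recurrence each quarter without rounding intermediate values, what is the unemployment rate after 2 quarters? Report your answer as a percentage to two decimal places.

With a fixed labor force, u_{t+1} = u_t + s·(1−u_t) − f·u_t = u_t·(1−s−f) + s.
Here 1−s−f = 0.554 and s = 0.020.
u_1 = 0.012000 × 0.554 + 0.020 = 0.026648.
u_2 = 0.026648 × 0.554 + 0.020 = 0.034763.

Unemployment rate after two quarters ≈ 3.48%.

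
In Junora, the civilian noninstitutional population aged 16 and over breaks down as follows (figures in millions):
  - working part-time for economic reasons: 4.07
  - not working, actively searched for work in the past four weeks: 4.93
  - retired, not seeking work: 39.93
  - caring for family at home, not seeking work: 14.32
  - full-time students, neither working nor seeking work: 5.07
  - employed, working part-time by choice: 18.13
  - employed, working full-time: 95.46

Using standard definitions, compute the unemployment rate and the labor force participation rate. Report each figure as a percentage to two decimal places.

Employed = 4.07 + 18.13 + 95.46 = 117.66 million (anyone who worked, including part-time for economic reasons, counts as employed).
Unemployed = 4.93 million.
Labor force = 117.66 + 4.93 = 122.59 million.
Not in labor force = 39.93 + 14.32 + 5.07 = 59.32 million (those not working and not actively searching are outside the labor force).
Civilian working-age population = 122.59 + 59.32 = 181.91 million.
Unemployment rate = 4.93 / 122.59 = 4.02%.
Labor force participation rate = 122.59 / 181.91 = 67.39%.

Unemployment rate ≈ 4.02%; labor force participation rate ≈ 67.39%.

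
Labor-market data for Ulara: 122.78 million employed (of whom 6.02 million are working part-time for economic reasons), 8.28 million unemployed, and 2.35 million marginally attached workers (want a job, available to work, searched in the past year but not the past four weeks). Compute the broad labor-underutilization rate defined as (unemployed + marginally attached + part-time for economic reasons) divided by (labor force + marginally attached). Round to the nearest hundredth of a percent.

Labor force = 122.78 + 8.28 = 131.06 million.
Numerator = 8.28 + 2.35 + 6.02 = 16.65 million.
Denominator = 131.06 + 2.35 = 133.41 million.
Broad rate = 16.65 / 133.41 = 12.48%.

Broad underutilization rate ≈ 12.48%.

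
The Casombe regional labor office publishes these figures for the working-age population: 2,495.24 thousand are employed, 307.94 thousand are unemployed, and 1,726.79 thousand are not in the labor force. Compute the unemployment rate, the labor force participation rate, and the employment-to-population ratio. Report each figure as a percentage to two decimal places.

Labor force = employed + unemployed = 2,495.24 + 307.94 = 2,803.18 thousand.
Working-age population = 2,803.18 + 1,726.79 = 4,529.97 thousand.
Unemployment rate = 307.94 / 2,803.18 = 10.99%.
Labor force participation rate = 2,803.18 / 4,529.97 = 61.88%.
Employment-population ratio = 2,495.24 / 4,529.97 = 55.08%.

Unemployment rate ≈ 10.99%; labor force participation rate ≈ 61.88%; employment-population ratio ≈ 55.08%.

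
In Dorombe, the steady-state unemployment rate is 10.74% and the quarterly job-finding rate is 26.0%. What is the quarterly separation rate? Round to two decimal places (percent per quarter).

From u* = s/(s+f): s = u·f/(1−u).
s = 0.1074 × 26.0 / (1 − 0.1074) = 2.7924 / 0.8926 ≈ 3.13% per quarter.

Separation rate ≈ 3.13% per quarter.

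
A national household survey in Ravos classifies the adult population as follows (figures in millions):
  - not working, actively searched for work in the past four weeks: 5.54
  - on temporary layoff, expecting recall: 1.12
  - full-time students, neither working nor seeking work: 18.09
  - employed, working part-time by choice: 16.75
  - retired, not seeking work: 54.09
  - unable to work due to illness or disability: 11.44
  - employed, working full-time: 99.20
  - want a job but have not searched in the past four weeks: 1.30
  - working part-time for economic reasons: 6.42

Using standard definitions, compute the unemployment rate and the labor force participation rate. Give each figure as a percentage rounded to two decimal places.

Unemployment rate ≈ 5.16%; labor force participation rate ≈ 60.31%.

Employed = 16.75 + 99.20 + 6.42 = 122.37 million (anyone who worked, including part-time for economic reasons, counts as employed).
Unemployed = 5.54 + 1.12 = 6.66 million (jobless and actively searching, or on temporary layoff).
Labor force = 122.37 + 6.66 = 129.03 million.
Not in labor force = 18.09 + 54.09 + 11.44 + 1.30 = 84.92 million (those not working and not actively searching are outside the labor force — including those who want a job but have given up searching).
Civilian working-age population = 129.03 + 84.92 = 213.95 million.
Unemployment rate = 6.66 / 129.03 = 5.16%.
Labor force participation rate = 129.03 / 213.95 = 60.31%.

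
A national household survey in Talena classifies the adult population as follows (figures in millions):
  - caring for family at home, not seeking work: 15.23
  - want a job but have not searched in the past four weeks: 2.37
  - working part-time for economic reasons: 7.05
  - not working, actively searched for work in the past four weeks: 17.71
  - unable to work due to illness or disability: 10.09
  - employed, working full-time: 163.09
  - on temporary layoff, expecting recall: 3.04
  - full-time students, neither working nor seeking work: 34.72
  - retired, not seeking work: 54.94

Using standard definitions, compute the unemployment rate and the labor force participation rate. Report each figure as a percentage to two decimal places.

Unemployment rate ≈ 10.87%; labor force participation rate ≈ 61.93%.

Employed = 7.05 + 163.09 = 170.14 million (anyone who worked, including part-time for economic reasons, counts as employed).
Unemployed = 17.71 + 3.04 = 20.75 million (jobless and actively searching, or on temporary layoff).
Labor force = 170.14 + 20.75 = 190.89 million.
Not in labor force = 15.23 + 2.37 + 10.09 + 34.72 + 54.94 = 117.35 million (those not working and not actively searching are outside the labor force — including those who want a job but have given up searching).
Civilian working-age population = 190.89 + 117.35 = 308.24 million.
Unemployment rate = 20.75 / 190.89 = 10.87%.
Labor force participation rate = 190.89 / 308.24 = 61.93%.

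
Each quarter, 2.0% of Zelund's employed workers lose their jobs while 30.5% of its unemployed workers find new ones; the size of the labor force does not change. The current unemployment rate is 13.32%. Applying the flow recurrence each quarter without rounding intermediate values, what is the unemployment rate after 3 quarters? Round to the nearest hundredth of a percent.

Unemployment rate after three quarters ≈ 8.36%.

With a fixed labor force, u_{t+1} = u_t + s·(1−u_t) − f·u_t = u_t·(1−s−f) + s.
Here 1−s−f = 0.675 and s = 0.020.
u_1 = 0.133200 × 0.675 + 0.020 = 0.109910.
u_2 = 0.109910 × 0.675 + 0.020 = 0.094189.
u_3 = 0.094189 × 0.675 + 0.020 = 0.083578.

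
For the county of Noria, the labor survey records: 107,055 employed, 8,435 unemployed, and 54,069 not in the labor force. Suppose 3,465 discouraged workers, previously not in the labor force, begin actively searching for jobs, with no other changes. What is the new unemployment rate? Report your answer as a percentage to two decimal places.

New unemployment rate ≈ 10.00%.

Initially, labor force = 107,055 + 8,435 = 115,490, so u = 8,435/115,490 = 7.30%.
After the change, unemployed and labor force both rise by 3,465 → E = 107,055, U = 11,900, labor force = 118,955.
New unemployment rate = 11,900 / 118,955 = 10.00%.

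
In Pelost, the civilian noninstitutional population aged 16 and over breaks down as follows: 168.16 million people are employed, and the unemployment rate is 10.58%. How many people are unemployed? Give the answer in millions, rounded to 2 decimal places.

Let U be the number unemployed. The labor force is E + U, and U/(E+U) = 0.1058.
So U = 0.1058 × 168.16 / (1 − 0.1058) = 17.7913 / 0.8942 ≈ 19.90 million.

About 19.90 million are unemployed.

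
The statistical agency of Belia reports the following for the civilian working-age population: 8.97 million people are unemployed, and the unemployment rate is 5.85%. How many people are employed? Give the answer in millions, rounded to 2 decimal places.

About 144.36 million are employed.

Labor force = U / u = 8.97 / 0.0585 ≈ 153.33 million.
Employed = labor force − unemployed = 153.33 − 8.97 = 144.36 million.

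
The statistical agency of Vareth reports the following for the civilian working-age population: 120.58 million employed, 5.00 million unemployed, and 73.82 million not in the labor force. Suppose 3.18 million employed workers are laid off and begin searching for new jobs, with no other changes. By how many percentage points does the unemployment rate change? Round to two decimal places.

Initially, labor force = 120.58 + 5.00 = 125.58 million, so u = 5.00/125.58 = 3.98%.
After the change, employed falls and unemployed rises by 3.18; labor force unchanged → E = 117.40, U = 8.18, labor force = 125.58 million.
New unemployment rate = 8.18 / 125.58 = 6.51%.
Change = 6.51% − 3.98% = +2.53 percentage points.

The unemployment rate changes by +2.53 percentage points.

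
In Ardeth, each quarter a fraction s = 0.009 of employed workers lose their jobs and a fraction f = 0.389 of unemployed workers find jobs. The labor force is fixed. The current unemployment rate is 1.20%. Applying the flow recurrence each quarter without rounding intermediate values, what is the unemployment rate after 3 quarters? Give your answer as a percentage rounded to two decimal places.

Unemployment rate after three quarters ≈ 2.03%.

With a fixed labor force, u_{t+1} = u_t + s·(1−u_t) − f·u_t = u_t·(1−s−f) + s.
Here 1−s−f = 0.602 and s = 0.009.
u_1 = 0.012000 × 0.602 + 0.009 = 0.016224.
u_2 = 0.016224 × 0.602 + 0.009 = 0.018767.
u_3 = 0.018767 × 0.602 + 0.009 = 0.020298.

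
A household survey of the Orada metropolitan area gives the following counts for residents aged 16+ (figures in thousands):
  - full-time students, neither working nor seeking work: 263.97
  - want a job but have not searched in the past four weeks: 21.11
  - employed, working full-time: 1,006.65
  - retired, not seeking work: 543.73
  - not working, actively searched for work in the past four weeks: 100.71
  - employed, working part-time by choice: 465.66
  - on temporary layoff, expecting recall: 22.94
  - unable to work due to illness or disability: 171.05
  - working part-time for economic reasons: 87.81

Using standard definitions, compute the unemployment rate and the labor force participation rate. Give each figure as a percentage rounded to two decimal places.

Employed = 1,006.65 + 465.66 + 87.81 = 1,560.12 thousand (anyone who worked, including part-time for economic reasons, counts as employed).
Unemployed = 100.71 + 22.94 = 123.65 thousand (jobless and actively searching, or on temporary layoff).
Labor force = 1,560.12 + 123.65 = 1,683.77 thousand.
Not in labor force = 263.97 + 21.11 + 543.73 + 171.05 = 999.86 thousand (those not working and not actively searching are outside the labor force — including those who want a job but have given up searching).
Civilian working-age population = 1,683.77 + 999.86 = 2,683.63 thousand.
Unemployment rate = 123.65 / 1,683.77 = 7.34%.
Labor force participation rate = 1,683.77 / 2,683.63 = 62.74%.

Unemployment rate ≈ 7.34%; labor force participation rate ≈ 62.74%.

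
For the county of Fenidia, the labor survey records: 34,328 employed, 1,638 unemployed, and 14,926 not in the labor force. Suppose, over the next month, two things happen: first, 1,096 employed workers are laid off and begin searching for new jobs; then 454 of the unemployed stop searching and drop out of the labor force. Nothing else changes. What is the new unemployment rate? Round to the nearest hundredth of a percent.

Initially, labor force = 34,328 + 1,638 = 35,966, so u = 1,638/35,966 = 4.55%.
After the first change, employed falls and unemployed rises by 1,096; labor force unchanged → E = 33,232, U = 2,734, labor force = 35,966.
After the second change, unemployed and labor force both fall by 454 → E = 33,232, U = 2,280, labor force = 35,512.
New unemployment rate = 2,280 / 35,512 = 6.42%.

New unemployment rate ≈ 6.42%.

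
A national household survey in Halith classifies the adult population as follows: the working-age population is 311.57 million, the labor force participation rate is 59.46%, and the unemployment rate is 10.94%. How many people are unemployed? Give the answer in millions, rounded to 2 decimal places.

Labor force = 0.5946 × 311.57 = 185.26 million.
Unemployed = 0.1094 × 185.26 ≈ 20.27 million.

About 20.27 million are unemployed.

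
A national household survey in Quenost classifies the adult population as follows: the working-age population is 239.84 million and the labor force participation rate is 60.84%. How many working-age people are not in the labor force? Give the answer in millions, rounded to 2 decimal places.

Share not in the labor force = 1 − 0.6084 = 0.3916.
Not in labor force = 0.3916 × 239.84 ≈ 93.92 million.

About 93.92 million are not in the labor force.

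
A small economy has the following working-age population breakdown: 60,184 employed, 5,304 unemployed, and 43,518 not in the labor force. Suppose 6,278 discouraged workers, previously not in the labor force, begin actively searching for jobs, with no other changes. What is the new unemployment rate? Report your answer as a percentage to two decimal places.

Initially, labor force = 60,184 + 5,304 = 65,488, so u = 5,304/65,488 = 8.10%.
After the change, unemployed and labor force both rise by 6,278 → E = 60,184, U = 11,582, labor force = 71,766.
New unemployment rate = 11,582 / 71,766 = 16.14%.

New unemployment rate ≈ 16.14%.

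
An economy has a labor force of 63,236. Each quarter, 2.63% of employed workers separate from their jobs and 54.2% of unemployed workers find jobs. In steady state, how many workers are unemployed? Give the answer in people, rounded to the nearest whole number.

About 2,926 are unemployed in steady state.

Steady-state unemployment rate u* = s/(s+f) = 2.63/(2.63+54.2) = 0.046278.
Unemployed = u* × labor force = 0.046278 × 63,236 ≈ 2,926.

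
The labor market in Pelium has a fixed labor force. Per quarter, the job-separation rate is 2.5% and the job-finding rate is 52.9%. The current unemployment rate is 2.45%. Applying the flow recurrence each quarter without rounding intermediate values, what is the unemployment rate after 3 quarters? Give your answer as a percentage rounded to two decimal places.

Unemployment rate after three quarters ≈ 4.33%.

With a fixed labor force, u_{t+1} = u_t + s·(1−u_t) − f·u_t = u_t·(1−s−f) + s.
Here 1−s−f = 0.446 and s = 0.025.
u_1 = 0.024500 × 0.446 + 0.025 = 0.035927.
u_2 = 0.035927 × 0.446 + 0.025 = 0.041023.
u_3 = 0.041023 × 0.446 + 0.025 = 0.043296.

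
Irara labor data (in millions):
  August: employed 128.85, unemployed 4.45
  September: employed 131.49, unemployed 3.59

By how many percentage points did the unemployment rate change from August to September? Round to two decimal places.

August: labor force = 128.85 + 4.45 = 133.30; u = 4.45/133.30 = 3.34%.
September: labor force = 131.49 + 3.59 = 135.08; u = 3.59/135.08 = 2.66%.
Change = 2.66% − 3.34% = −0.68 pp.

The unemployment rate changed by −0.68 percentage points.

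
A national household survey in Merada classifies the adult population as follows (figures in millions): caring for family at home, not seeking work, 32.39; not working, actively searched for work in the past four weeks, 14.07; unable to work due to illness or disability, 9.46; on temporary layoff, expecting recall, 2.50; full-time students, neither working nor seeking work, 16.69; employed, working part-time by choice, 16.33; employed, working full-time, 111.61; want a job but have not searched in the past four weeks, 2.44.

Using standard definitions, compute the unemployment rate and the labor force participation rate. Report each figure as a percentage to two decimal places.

Employed = 16.33 + 111.61 = 127.94 million.
Unemployed = 14.07 + 2.50 = 16.57 million (jobless and actively searching, or on temporary layoff).
Labor force = 127.94 + 16.57 = 144.51 million.
Not in labor force = 32.39 + 9.46 + 16.69 + 2.44 = 60.98 million (those not working and not actively searching are outside the labor force — including those who want a job but have given up searching).
Civilian working-age population = 144.51 + 60.98 = 205.49 million.
Unemployment rate = 16.57 / 144.51 = 11.47%.
Labor force participation rate = 144.51 / 205.49 = 70.32%.

Unemployment rate ≈ 11.47%; labor force participation rate ≈ 70.32%.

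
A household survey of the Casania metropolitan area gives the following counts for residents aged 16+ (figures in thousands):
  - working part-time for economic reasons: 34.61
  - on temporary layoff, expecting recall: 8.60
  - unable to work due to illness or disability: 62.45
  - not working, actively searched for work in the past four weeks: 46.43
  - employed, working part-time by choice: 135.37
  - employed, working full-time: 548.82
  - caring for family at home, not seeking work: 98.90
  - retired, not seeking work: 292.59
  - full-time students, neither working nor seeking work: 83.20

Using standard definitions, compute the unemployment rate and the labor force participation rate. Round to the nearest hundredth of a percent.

Unemployment rate ≈ 7.11%; labor force participation rate ≈ 59.03%.

Employed = 34.61 + 135.37 + 548.82 = 718.80 thousand (anyone who worked, including part-time for economic reasons, counts as employed).
Unemployed = 8.60 + 46.43 = 55.03 thousand (jobless and actively searching, or on temporary layoff).
Labor force = 718.80 + 55.03 = 773.83 thousand.
Not in labor force = 62.45 + 98.90 + 292.59 + 83.20 = 537.14 thousand (those not working and not actively searching are outside the labor force).
Civilian working-age population = 773.83 + 537.14 = 1,310.97 thousand.
Unemployment rate = 55.03 / 773.83 = 7.11%.
Labor force participation rate = 773.83 / 1,310.97 = 59.03%.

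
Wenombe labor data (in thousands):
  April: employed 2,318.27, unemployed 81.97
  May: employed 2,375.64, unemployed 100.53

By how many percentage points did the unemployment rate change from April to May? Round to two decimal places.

April: labor force = 2,318.27 + 81.97 = 2,400.24; u = 81.97/2,400.24 = 3.42%.
May: labor force = 2,375.64 + 100.53 = 2,476.17; u = 100.53/2,476.17 = 4.06%.
Change = 4.06% − 3.42% = +0.64 pp.

The unemployment rate changed by +0.64 percentage points.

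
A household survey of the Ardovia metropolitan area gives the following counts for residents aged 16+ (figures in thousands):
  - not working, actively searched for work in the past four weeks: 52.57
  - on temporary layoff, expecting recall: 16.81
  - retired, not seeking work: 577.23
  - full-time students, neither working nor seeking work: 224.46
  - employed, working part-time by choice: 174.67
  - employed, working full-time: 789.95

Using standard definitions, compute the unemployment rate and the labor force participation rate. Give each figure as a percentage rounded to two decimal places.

Employed = 174.67 + 789.95 = 964.62 thousand.
Unemployed = 52.57 + 16.81 = 69.38 thousand (jobless and actively searching, or on temporary layoff).
Labor force = 964.62 + 69.38 = 1,034.00 thousand.
Not in labor force = 577.23 + 224.46 = 801.69 thousand (those not working and not actively searching are outside the labor force).
Civilian working-age population = 1,034.00 + 801.69 = 1,835.69 thousand.
Unemployment rate = 69.38 / 1,034.00 = 6.71%.
Labor force participation rate = 1,034.00 / 1,835.69 = 56.33%.

Unemployment rate ≈ 6.71%; labor force participation rate ≈ 56.33%.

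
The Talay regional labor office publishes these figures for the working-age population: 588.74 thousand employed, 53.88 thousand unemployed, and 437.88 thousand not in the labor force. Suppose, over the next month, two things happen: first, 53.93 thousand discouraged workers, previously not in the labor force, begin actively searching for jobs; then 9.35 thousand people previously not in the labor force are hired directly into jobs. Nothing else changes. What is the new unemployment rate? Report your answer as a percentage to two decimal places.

Initially, labor force = 588.74 + 53.88 = 642.62 thousand, so u = 53.88/642.62 = 8.38%.
After the first change, unemployed and labor force both rise by 53.93 → E = 588.74, U = 107.81, labor force = 696.55 thousand.
After the second change, employed and labor force both rise by 9.35; unemployed unchanged → E = 598.09, U = 107.81, labor force = 705.90 thousand.
New unemployment rate = 107.81 / 705.90 = 15.27%.

New unemployment rate ≈ 15.27%.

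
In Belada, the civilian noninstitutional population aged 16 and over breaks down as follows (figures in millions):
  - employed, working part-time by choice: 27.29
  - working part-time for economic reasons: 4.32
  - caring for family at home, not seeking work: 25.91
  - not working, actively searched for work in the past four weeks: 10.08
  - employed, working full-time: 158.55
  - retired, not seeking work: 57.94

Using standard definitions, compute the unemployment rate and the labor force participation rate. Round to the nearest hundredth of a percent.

Unemployment rate ≈ 5.03%; labor force participation rate ≈ 70.48%.

Employed = 27.29 + 4.32 + 158.55 = 190.16 million (anyone who worked, including part-time for economic reasons, counts as employed).
Unemployed = 10.08 million.
Labor force = 190.16 + 10.08 = 200.24 million.
Not in labor force = 25.91 + 57.94 = 83.85 million (those not working and not actively searching are outside the labor force).
Civilian working-age population = 200.24 + 83.85 = 284.09 million.
Unemployment rate = 10.08 / 200.24 = 5.03%.
Labor force participation rate = 200.24 / 284.09 = 70.48%.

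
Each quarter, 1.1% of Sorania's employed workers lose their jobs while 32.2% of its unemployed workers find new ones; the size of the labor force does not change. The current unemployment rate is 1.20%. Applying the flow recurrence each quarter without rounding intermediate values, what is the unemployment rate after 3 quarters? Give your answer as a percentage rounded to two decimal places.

Unemployment rate after three quarters ≈ 2.68%.

With a fixed labor force, u_{t+1} = u_t + s·(1−u_t) − f·u_t = u_t·(1−s−f) + s.
Here 1−s−f = 0.667 and s = 0.011.
u_1 = 0.012000 × 0.667 + 0.011 = 0.019004.
u_2 = 0.019004 × 0.667 + 0.011 = 0.023676.
u_3 = 0.023676 × 0.667 + 0.011 = 0.026792.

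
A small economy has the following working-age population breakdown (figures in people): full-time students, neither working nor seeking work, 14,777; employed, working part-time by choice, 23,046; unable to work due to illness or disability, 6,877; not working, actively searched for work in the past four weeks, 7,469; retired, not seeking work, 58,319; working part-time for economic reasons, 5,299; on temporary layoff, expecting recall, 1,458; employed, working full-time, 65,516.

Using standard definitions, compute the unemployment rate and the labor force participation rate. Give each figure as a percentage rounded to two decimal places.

Employed = 23,046 + 5,299 + 65,516 = 93,861 (anyone who worked, including part-time for economic reasons, counts as employed).
Unemployed = 7,469 + 1,458 = 8,927 (jobless and actively searching, or on temporary layoff).
Labor force = 93,861 + 8,927 = 102,788.
Not in labor force = 14,777 + 6,877 + 58,319 = 79,973 (those not working and not actively searching are outside the labor force).
Civilian working-age population = 102,788 + 79,973 = 182,761.
Unemployment rate = 8,927 / 102,788 = 8.68%.
Labor force participation rate = 102,788 / 182,761 = 56.24%.

Unemployment rate ≈ 8.68%; labor force participation rate ≈ 56.24%.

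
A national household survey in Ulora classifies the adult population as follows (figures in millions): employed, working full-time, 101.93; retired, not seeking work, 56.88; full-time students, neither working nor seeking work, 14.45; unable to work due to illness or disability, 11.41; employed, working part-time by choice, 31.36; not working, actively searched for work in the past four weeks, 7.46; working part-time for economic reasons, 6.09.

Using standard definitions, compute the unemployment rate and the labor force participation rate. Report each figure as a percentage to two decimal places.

Unemployment rate ≈ 5.08%; labor force participation rate ≈ 63.96%.

Employed = 101.93 + 31.36 + 6.09 = 139.38 million (anyone who worked, including part-time for economic reasons, counts as employed).
Unemployed = 7.46 million.
Labor force = 139.38 + 7.46 = 146.84 million.
Not in labor force = 56.88 + 14.45 + 11.41 = 82.74 million (those not working and not actively searching are outside the labor force).
Civilian working-age population = 146.84 + 82.74 = 229.58 million.
Unemployment rate = 7.46 / 146.84 = 5.08%.
Labor force participation rate = 146.84 / 229.58 = 63.96%.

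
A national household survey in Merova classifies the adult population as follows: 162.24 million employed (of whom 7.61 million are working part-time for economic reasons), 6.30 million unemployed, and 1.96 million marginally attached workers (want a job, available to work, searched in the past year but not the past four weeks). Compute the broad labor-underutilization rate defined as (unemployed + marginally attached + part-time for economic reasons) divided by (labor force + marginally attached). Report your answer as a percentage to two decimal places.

Labor force = 162.24 + 6.30 = 168.54 million.
Numerator = 6.30 + 1.96 + 7.61 = 15.87 million.
Denominator = 168.54 + 1.96 = 170.50 million.
Broad rate = 15.87 / 170.50 = 9.31%.

Broad underutilization rate ≈ 9.31%.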